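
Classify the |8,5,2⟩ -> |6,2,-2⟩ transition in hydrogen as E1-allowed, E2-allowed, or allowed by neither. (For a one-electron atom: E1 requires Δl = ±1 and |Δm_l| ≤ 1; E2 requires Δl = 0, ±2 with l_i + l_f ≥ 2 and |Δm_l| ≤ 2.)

Δl = 2 − 5 = -3; l_i + l_f = 7.
Δm_l = -4.
E1 (Δl = ±1, |Δm_l| ≤ 1): not satisfied.
E2 (Δl = 0,±2, l_i+l_f ≥ 2, |Δm_l| ≤ 2): not satisfied.

neither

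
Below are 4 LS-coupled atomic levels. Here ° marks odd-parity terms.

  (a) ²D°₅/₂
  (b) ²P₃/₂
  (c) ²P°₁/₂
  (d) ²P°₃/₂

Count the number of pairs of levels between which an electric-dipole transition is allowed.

3

(a)–(b): allowed.
(a)–(c): forbidden (parity, ΔJ).
(a)–(d): forbidden (parity).
(b)–(c): allowed.
(b)–(d): allowed.
(c)–(d): forbidden (parity).
Allowed pairs: 3 of 6.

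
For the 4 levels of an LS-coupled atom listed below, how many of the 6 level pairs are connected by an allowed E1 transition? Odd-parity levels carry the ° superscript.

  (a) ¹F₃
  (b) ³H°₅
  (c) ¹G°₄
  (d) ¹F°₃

2

(a)–(b): forbidden (ΔS, ΔL, ΔJ).
(a)–(c): allowed.
(a)–(d): allowed.
(b)–(c): forbidden (parity, ΔS).
(b)–(d): forbidden (parity, ΔS, ΔL, ΔJ).
(c)–(d): forbidden (parity).
Allowed pairs: 2 of 6.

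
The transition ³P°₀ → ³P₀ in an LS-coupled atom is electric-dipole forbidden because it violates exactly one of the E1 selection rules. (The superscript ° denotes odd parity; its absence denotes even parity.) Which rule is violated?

the J=0 ↔ J=0 exclusion

Initial level: S=1, L=1, J=0, parity odd. Final level: S=1, L=1, J=0, parity even.
Parity must change: odd → even — passes.
ΔS = 0: S: 1 → 1 — passes.
ΔL = 0, ±1 (not L=0↔0): L: 1 → 1, ΔL = +0 — passes.
ΔJ = 0, ±1 (not J=0↔0): J: 0 → 0, ΔJ = +0 — fails.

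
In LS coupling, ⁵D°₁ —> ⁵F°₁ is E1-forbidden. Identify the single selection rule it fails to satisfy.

Parity must change: odd → odd — ✗.
ΔS = 0: S: 2 → 2 — ✓.
ΔL = 0, ±1 (not L=0↔0): L: 2 → 3, ΔL = +1 — ✓.
ΔJ = 0, ±1 (not J=0↔0): J: 1 → 1, ΔJ = +0 — ✓.

parity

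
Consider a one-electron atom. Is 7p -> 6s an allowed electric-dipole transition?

l: 1 → 0 (Δl = -1). Δl = ±1 passes.
All E1 selection rules are satisfied.

allowed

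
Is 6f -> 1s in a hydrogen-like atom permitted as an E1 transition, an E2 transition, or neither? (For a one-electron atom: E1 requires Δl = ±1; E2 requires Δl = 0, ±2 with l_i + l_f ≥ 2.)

Δl = 0 − 3 = -3; l_i + l_f = 3.
E1 (Δl = ±1): not satisfied.
E2 (Δl = 0,±2, l_i+l_f ≥ 2): not satisfied.

neither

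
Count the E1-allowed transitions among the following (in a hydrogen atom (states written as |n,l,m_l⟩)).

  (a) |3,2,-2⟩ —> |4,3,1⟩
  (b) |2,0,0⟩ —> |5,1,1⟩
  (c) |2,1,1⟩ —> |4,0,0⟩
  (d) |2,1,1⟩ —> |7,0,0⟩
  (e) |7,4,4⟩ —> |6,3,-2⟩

(a) forbidden — Δm_l = +3 (E1 requires Δm_l = 0, ±1)
(b) allowed
(c) allowed
(d) allowed
(e) forbidden — Δm_l = -6 (E1 requires Δm_l = 0, ±1)
Total allowed: 3 of 5.

3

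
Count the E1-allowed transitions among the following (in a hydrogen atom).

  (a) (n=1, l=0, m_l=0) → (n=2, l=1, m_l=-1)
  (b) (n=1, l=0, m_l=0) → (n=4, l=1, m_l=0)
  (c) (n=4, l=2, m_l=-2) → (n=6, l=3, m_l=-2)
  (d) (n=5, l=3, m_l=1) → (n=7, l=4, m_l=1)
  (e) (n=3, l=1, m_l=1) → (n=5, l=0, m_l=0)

5

(a) allowed
(b) allowed
(c) allowed
(d) allowed
(e) allowed
Total allowed: 5 of 5.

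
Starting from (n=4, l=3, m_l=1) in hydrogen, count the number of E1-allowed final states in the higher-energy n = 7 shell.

6

E1 requires Δl = ±1, so l_f ∈ {2, 4}; with 0 ≤ l_f ≤ n_f−1 = 6, the allowed l_f values are {2, 4}.
For l_f = 2: m_f ∈ {m_i−1, m_i, m_i+1} ∩ [−2, 2] = {0, 1, 2} → 3 states.
For l_f = 4: m_f ∈ {m_i−1, m_i, m_i+1} ∩ [−4, 4] = {0, 1, 2} → 3 states.
Total: 6.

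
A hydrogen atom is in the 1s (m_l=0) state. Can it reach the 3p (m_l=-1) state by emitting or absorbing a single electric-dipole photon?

Δl = 1 − 0 = +1; the E1 rule Δl = ±1 is ✓.
m_l: 0 → -1 (Δm_l = -1). |Δm_l| ≤ 1 ✓.
All E1 selection rules are satisfied.

allowed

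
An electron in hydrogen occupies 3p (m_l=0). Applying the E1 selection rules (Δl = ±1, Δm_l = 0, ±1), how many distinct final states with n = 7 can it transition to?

E1 requires Δl = ±1, so l_f ∈ {0, 2}; with 0 ≤ l_f ≤ n_f−1 = 6, the allowed l_f values are {0, 2}.
For l_f = 0: m_f ∈ {m_i−1, m_i, m_i+1} ∩ [−0, 0] = {0} → 1 state.
For l_f = 2: m_f ∈ {m_i−1, m_i, m_i+1} ∩ [−2, 2] = {-1, 0, 1} → 3 states.
Total: 4.

4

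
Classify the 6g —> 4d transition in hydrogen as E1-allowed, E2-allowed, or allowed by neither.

E2

Δl = 2 − 4 = -2; l_i + l_f = 6.
E1 (Δl = ±1): not satisfied.
E2 (Δl = 0,±2, l_i+l_f ≥ 2): satisfied.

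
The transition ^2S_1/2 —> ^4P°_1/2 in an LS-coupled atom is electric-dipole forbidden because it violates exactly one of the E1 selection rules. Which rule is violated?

the ΔS = 0 rule

Reading off the term symbols: S 1/2→3/2, L 0→1, J 1/2→1/2, parity even→odd.
Parity must change: even → odd — passes.
ΔS = 0: S: 1/2 → 3/2 — fails.
ΔL = 0, ±1 (not L=0↔0): L: 0 → 1, ΔL = +1 — passes.
ΔJ = 0, ±1 (not J=0↔0): J: 1/2 → 1/2, ΔJ = +0 — passes.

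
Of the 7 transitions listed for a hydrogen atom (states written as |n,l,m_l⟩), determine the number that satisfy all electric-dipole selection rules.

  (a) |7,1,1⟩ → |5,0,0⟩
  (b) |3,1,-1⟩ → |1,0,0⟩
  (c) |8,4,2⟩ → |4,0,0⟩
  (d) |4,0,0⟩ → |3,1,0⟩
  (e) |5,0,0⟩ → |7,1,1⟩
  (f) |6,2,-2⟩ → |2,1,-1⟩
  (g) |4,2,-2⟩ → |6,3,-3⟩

6

(a) allowed
(b) allowed
(c) forbidden — Δl = -4 (E1 requires Δl = ±1); Δm_l = -2 (E1 requires Δm_l = 0, ±1)
(d) allowed
(e) allowed
(f) allowed
(g) allowed
Total allowed: 6 of 7.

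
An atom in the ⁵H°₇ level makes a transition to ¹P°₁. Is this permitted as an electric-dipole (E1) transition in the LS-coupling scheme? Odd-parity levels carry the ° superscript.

Parity must change: odd → odd — fails.
ΔS = 0: S: 2 → 0 — fails.
ΔL = 0, ±1 (not L=0↔0): L: 5 → 1, ΔL = -4 — fails.
ΔJ = 0, ±1 (not J=0↔0): J: 7 → 1, ΔJ = -6 — fails.
Rule(s) violated: parity, ΔS, ΔL, ΔJ.

forbidden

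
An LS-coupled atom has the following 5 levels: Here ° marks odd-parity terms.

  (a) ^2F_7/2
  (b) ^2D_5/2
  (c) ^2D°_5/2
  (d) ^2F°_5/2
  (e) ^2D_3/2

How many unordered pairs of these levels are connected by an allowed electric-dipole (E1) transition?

(a)–(b): forbidden (parity).
(a)–(c): allowed.
(a)–(d): allowed.
(a)–(e): forbidden (parity, ΔJ).
(b)–(c): allowed.
(b)–(d): allowed.
(b)–(e): forbidden (parity).
(c)–(d): forbidden (parity).
(c)–(e): allowed.
(d)–(e): allowed.
Allowed pairs: 6 of 10.

6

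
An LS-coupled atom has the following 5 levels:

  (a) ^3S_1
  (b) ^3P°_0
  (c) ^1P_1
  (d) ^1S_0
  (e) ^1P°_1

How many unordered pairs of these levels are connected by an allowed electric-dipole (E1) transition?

(a)–(b): allowed.
(a)–(c): forbidden (parity, ΔS).
(a)–(d): forbidden (parity, ΔS, ΔL).
(a)–(e): forbidden (ΔS).
(b)–(c): forbidden (ΔS).
(b)–(d): forbidden (ΔS, ΔJ).
(b)–(e): forbidden (parity, ΔS).
(c)–(d): forbidden (parity).
(c)–(e): allowed.
(d)–(e): allowed.
Allowed pairs: 3 of 10.

3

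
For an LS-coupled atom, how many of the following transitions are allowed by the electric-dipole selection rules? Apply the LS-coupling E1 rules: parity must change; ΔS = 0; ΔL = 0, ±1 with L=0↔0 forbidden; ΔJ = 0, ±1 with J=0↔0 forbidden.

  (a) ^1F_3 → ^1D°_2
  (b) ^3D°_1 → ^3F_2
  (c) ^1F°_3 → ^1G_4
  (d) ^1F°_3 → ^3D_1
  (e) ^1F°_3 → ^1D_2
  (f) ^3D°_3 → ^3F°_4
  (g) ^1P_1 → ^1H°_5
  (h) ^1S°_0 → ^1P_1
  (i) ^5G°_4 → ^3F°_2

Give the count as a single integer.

5

(a) allowed
(b) allowed
(c) allowed
(d) forbidden (ΔS, ΔJ fail)
(e) allowed
(f) forbidden (parity fails)
(g) forbidden (ΔL, ΔJ fail)
(h) allowed
(i) forbidden (parity, ΔS, ΔJ fail)
Total allowed: 5 of 9.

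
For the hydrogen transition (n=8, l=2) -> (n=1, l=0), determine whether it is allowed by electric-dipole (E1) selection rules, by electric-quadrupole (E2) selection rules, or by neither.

Δl = 0 − 2 = -2; l_i + l_f = 2.
E1 (Δl = ±1): not satisfied.
E2 (Δl = 0,±2, l_i+l_f ≥ 2): satisfied.

E2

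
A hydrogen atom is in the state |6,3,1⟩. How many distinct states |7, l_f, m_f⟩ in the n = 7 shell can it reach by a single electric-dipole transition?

6

E1 requires Δl = ±1, so l_f ∈ {2, 4}; with 0 ≤ l_f ≤ n_f−1 = 6, the allowed l_f values are {2, 4}.
For l_f = 2: m_f ∈ {m_i−1, m_i, m_i+1} ∩ [−2, 2] = {0, 1, 2} → 3 states.
For l_f = 4: m_f ∈ {m_i−1, m_i, m_i+1} ∩ [−4, 4] = {0, 1, 2} → 3 states.
Total: 6.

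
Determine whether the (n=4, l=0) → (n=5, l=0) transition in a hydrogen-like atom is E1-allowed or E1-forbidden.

forbidden

Initial l = 0, final l = 0, so Δl = +0. E1 requires Δl = ±1: fails.
The transition is electric-dipole forbidden.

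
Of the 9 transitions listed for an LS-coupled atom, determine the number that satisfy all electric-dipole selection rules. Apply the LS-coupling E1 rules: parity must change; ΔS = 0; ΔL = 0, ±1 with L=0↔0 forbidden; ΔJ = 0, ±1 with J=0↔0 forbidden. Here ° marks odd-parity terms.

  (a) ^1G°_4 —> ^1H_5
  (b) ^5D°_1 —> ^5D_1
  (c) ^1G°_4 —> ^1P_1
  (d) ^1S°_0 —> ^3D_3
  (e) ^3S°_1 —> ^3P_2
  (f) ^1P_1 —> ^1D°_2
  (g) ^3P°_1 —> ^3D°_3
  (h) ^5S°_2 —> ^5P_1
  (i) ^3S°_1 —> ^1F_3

5

(a) allowed
(b) allowed
(c) forbidden (ΔL, ΔJ fail)
(d) forbidden (ΔS, ΔL, ΔJ fail)
(e) allowed
(f) allowed
(g) forbidden (parity, ΔJ fail)
(h) allowed
(i) forbidden (ΔS, ΔL, ΔJ fail)
Total allowed: 5 of 9.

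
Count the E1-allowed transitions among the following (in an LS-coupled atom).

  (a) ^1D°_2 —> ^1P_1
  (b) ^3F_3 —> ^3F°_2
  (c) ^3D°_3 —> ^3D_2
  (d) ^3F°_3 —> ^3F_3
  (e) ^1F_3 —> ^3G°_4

(a) allowed
(b) allowed
(c) allowed
(d) allowed
(e) forbidden (ΔS fails)
Total allowed: 4 of 5.

4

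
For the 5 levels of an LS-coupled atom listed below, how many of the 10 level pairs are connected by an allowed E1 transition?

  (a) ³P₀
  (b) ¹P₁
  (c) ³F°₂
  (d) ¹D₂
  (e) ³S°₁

(a)–(b): forbidden (parity, ΔS).
(a)–(c): forbidden (ΔL, ΔJ).
(a)–(d): forbidden (parity, ΔS, ΔJ).
(a)–(e): allowed.
(b)–(c): forbidden (ΔS, ΔL).
(b)–(d): forbidden (parity).
(b)–(e): forbidden (ΔS).
(c)–(d): forbidden (ΔS).
(c)–(e): forbidden (parity, ΔL).
(d)–(e): forbidden (ΔS, ΔL).
Allowed pairs: 1 of 10.

1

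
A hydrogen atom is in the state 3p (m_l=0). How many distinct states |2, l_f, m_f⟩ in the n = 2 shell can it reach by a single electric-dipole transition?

1

E1 requires Δl = ±1, so l_f ∈ {0, 2}; with 0 ≤ l_f ≤ n_f−1 = 1, the allowed l_f values are {0}.
For l_f = 0: m_f ∈ {m_i−1, m_i, m_i+1} ∩ [−0, 0] = {0} → 1 state.
Total: 1.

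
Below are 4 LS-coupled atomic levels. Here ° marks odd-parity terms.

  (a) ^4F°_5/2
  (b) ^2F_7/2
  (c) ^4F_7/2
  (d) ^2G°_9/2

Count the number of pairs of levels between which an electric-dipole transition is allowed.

(a)–(b): forbidden (ΔS).
(a)–(c): allowed.
(a)–(d): forbidden (parity, ΔS, ΔJ).
(b)–(c): forbidden (parity, ΔS).
(b)–(d): allowed.
(c)–(d): forbidden (ΔS).
Allowed pairs: 2 of 6.

2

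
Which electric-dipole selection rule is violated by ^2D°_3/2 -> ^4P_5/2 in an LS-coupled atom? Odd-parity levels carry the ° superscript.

Initial level: S=1/2, L=2, J=3/2, parity odd. Final level: S=3/2, L=1, J=5/2, parity even.
ΔL = 0, ±1 (not L=0↔0): L: 2 → 1, ΔL = -1 — ✓.
Parity must change: odd → even — ✓.
ΔS = 0: S: 1/2 → 3/2 — ✗.
ΔJ = 0, ±1 (not J=0↔0): J: 3/2 → 5/2, ΔJ = +1 — ✓.

the ΔS = 0 rule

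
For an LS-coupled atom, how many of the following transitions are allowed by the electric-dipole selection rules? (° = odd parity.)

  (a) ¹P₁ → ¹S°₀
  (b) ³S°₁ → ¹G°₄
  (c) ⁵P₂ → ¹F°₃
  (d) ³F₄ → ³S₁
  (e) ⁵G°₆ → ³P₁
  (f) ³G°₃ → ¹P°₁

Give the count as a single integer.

1

(a) allowed
(b) forbidden (parity, ΔS, ΔL, ΔJ fail)
(c) forbidden (ΔS, ΔL fail)
(d) forbidden (parity, ΔL, ΔJ fail)
(e) forbidden (ΔS, ΔL, ΔJ fail)
(f) forbidden (parity, ΔS, ΔL, ΔJ fail)
Total allowed: 1 of 6.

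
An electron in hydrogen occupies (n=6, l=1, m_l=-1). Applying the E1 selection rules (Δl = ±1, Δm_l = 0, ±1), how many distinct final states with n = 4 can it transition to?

4

E1 requires Δl = ±1, so l_f ∈ {0, 2}; with 0 ≤ l_f ≤ n_f−1 = 3, the allowed l_f values are {0, 2}.
For l_f = 0: m_f ∈ {m_i−1, m_i, m_i+1} ∩ [−0, 0] = {0} → 1 state.
For l_f = 2: m_f ∈ {m_i−1, m_i, m_i+1} ∩ [−2, 2] = {-2, -1, 0} → 3 states.
Total: 4.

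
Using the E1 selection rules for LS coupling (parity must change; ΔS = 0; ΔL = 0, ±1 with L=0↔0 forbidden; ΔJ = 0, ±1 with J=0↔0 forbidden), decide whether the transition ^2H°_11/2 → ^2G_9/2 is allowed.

allowed

Parity must change: odd → even — ✓.
ΔS = 0: S: 1/2 → 1/2 — ✓.
ΔL = 0, ±1 (not L=0↔0): L: 5 → 4, ΔL = -1 — ✓.
ΔJ = 0, ±1 (not J=0↔0): J: 11/2 → 9/2, ΔJ = -1 — ✓.
All four E1 rules are satisfied.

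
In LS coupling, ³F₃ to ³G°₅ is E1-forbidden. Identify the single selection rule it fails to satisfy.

Parity must change: even → odd — satisfied.
ΔS = 0: S: 1 → 1 — satisfied.
ΔL = 0, ±1 (not L=0↔0): L: 3 → 4, ΔL = +1 — satisfied.
ΔJ = 0, ±1 (not J=0↔0): J: 3 → 5, ΔJ = +2 — violated.

the ΔJ = 0, ±1 rule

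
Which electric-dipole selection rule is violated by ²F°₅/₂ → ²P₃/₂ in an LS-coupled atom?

Initial level: S=1/2, L=3, J=5/2, parity odd. Final level: S=1/2, L=1, J=3/2, parity even.
Parity must change: odd → even — ✓.
ΔS = 0: S: 1/2 → 1/2 — ✓.
ΔL = 0, ±1 (not L=0↔0): L: 3 → 1, ΔL = -2 — ✗.
ΔJ = 0, ±1 (not J=0↔0): J: 5/2 → 3/2, ΔJ = -1 — ✓.

the ΔL = 0, ±1 rule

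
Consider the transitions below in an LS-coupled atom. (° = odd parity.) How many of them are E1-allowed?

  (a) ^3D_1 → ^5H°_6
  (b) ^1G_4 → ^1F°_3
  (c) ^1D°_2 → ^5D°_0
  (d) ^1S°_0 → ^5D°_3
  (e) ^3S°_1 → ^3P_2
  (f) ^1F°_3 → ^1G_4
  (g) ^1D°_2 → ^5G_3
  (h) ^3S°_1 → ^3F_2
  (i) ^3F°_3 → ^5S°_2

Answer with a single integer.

3

(a) forbidden (ΔS, ΔL, ΔJ fail)
(b) allowed
(c) forbidden (parity, ΔS, ΔJ fail)
(d) forbidden (parity, ΔS, ΔL, ΔJ fail)
(e) allowed
(f) allowed
(g) forbidden (ΔS, ΔL fail)
(h) forbidden (ΔL fails)
(i) forbidden (parity, ΔS, ΔL fail)
Total allowed: 3 of 9.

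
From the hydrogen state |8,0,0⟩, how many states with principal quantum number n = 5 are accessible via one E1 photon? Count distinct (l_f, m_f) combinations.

3

E1 requires Δl = ±1, so l_f ∈ {-1, 1}; with 0 ≤ l_f ≤ n_f−1 = 4, the allowed l_f values are {1}.
For l_f = 1: m_f ∈ {m_i−1, m_i, m_i+1} ∩ [−1, 1] = {-1, 0, 1} → 3 states.
Total: 3.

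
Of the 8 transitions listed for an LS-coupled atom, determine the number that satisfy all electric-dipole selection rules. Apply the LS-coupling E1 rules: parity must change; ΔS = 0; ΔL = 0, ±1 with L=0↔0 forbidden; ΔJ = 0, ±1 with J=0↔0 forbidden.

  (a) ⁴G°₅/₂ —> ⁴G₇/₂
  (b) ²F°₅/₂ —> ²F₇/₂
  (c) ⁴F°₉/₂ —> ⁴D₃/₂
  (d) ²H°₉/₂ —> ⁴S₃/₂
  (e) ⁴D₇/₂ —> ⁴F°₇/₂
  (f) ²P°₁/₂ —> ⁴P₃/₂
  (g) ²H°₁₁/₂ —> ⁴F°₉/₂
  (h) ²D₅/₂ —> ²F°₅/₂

4

(a) allowed
(b) allowed
(c) forbidden (ΔJ fails)
(d) forbidden (ΔS, ΔL, ΔJ fail)
(e) allowed
(f) forbidden (ΔS fails)
(g) forbidden (parity, ΔS, ΔL fail)
(h) allowed
Total allowed: 4 of 8.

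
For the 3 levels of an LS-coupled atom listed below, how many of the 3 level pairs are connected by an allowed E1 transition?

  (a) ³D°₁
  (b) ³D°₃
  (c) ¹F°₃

(a)–(b): forbidden (parity, ΔJ).
(a)–(c): forbidden (parity, ΔS, ΔJ).
(b)–(c): forbidden (parity, ΔS).
Allowed pairs: 0 of 3.

0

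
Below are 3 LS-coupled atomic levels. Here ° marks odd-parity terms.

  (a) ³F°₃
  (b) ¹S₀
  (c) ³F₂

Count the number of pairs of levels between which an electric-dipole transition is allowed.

(a)–(b): forbidden (ΔS, ΔL, ΔJ).
(a)–(c): allowed.
(b)–(c): forbidden (parity, ΔS, ΔL, ΔJ).
Allowed pairs: 1 of 3.

1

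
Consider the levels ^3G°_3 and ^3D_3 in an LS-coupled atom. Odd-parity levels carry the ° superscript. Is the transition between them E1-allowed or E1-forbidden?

Initial level: S=1, L=4, J=3, parity odd. Final level: S=1, L=2, J=3, parity even.
ΔJ = 0, ±1 (not J=0↔0): J: 3 → 3, ΔJ = +0 — ✓.
Parity must change: odd → even — ✓.
ΔL = 0, ±1 (not L=0↔0): L: 4 → 2, ΔL = -2 — ✗.
ΔS = 0: S: 1 → 1 — ✓.
Rule(s) violated: ΔL.

forbidden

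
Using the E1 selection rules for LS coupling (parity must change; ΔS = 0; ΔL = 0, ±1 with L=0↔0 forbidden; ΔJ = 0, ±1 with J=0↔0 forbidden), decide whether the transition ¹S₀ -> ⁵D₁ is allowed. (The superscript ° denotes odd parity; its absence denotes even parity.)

Parity must change: even → even — ✗.
ΔS = 0: S: 0 → 2 — ✗.
ΔL = 0, ±1 (not L=0↔0): L: 0 → 2, ΔL = +2 — ✗.
ΔJ = 0, ±1 (not J=0↔0): J: 0 → 1, ΔJ = +1 — ✓.
Rule(s) violated: parity, ΔS, ΔL.

forbidden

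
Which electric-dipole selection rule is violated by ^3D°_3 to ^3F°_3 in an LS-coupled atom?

parity

Initial level: S=1, L=2, J=3, parity odd. Final level: S=1, L=3, J=3, parity odd.
Parity must change: odd → odd — violated.
ΔS = 0: S: 1 → 1 — satisfied.
ΔL = 0, ±1 (not L=0↔0): L: 2 → 3, ΔL = +1 — satisfied.
ΔJ = 0, ±1 (not J=0↔0): J: 3 → 3, ΔJ = +0 — satisfied.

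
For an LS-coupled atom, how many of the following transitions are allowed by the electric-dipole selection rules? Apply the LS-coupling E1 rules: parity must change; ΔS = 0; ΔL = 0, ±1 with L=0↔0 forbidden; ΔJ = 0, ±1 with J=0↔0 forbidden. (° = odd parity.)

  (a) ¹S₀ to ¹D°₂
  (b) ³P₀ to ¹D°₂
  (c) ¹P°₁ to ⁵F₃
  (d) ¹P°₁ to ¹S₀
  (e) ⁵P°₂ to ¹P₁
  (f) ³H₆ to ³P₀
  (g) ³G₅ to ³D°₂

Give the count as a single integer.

(a) forbidden (ΔL, ΔJ fail)
(b) forbidden (ΔS, ΔJ fail)
(c) forbidden (ΔS, ΔL, ΔJ fail)
(d) allowed
(e) forbidden (ΔS fails)
(f) forbidden (parity, ΔL, ΔJ fail)
(g) forbidden (ΔL, ΔJ fail)
Total allowed: 1 of 7.

1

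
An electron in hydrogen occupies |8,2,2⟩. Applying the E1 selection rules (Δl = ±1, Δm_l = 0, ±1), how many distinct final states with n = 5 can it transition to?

4

E1 requires Δl = ±1, so l_f ∈ {1, 3}; with 0 ≤ l_f ≤ n_f−1 = 4, the allowed l_f values are {1, 3}.
For l_f = 1: m_f ∈ {m_i−1, m_i, m_i+1} ∩ [−1, 1] = {1} → 1 state.
For l_f = 3: m_f ∈ {m_i−1, m_i, m_i+1} ∩ [−3, 3] = {1, 2, 3} → 3 states.
Total: 4.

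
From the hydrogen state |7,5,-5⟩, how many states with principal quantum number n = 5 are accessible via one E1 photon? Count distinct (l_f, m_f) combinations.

E1 requires Δl = ±1, so l_f ∈ {4, 6}; with 0 ≤ l_f ≤ n_f−1 = 4, the allowed l_f values are {4}.
For l_f = 4: m_f ∈ {m_i−1, m_i, m_i+1} ∩ [−4, 4] = {-4} → 1 state.
Total: 1.

1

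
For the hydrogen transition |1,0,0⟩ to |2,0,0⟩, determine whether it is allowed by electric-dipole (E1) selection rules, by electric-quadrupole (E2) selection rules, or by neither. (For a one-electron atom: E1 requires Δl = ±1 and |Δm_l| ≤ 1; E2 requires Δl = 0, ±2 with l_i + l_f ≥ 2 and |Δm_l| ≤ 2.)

neither

Δl = 0 − 0 = +0; l_i + l_f = 0.
Δm_l = +0.
E1 (Δl = ±1, |Δm_l| ≤ 1): not satisfied.
E2 (Δl = 0,±2, l_i+l_f ≥ 2, |Δm_l| ≤ 2): not satisfied.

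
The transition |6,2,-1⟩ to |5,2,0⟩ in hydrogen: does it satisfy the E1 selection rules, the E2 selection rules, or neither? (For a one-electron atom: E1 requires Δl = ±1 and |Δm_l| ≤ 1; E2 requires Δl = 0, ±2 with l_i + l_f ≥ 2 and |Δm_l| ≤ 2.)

Δl = 2 − 2 = +0; l_i + l_f = 4.
Δm_l = +1.
E1 (Δl = ±1, |Δm_l| ≤ 1): not satisfied.
E2 (Δl = 0,±2, l_i+l_f ≥ 2, |Δm_l| ≤ 2): satisfied.

E2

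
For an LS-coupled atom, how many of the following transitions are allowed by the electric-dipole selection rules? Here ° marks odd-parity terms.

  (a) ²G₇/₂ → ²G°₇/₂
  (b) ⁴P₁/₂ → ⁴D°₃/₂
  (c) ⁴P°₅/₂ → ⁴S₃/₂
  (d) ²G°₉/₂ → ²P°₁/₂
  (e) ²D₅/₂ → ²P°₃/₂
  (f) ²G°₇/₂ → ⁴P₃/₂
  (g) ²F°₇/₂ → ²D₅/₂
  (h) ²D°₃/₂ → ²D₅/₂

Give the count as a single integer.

(a) allowed
(b) allowed
(c) allowed
(d) forbidden (parity, ΔL, ΔJ fail)
(e) allowed
(f) forbidden (ΔS, ΔL, ΔJ fail)
(g) allowed
(h) allowed
Total allowed: 6 of 8.

6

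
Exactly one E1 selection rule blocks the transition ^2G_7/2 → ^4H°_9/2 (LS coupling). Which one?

Initial level: S=1/2, L=4, J=7/2, parity even. Final level: S=3/2, L=5, J=9/2, parity odd.
Parity must change: even → odd — ok.
ΔS = 0: S: 1/2 → 3/2 — fails.
ΔL = 0, ±1 (not L=0↔0): L: 4 → 5, ΔL = +1 — ok.
ΔJ = 0, ±1 (not J=0↔0): J: 7/2 → 9/2, ΔJ = +1 — ok.

the ΔS = 0 rule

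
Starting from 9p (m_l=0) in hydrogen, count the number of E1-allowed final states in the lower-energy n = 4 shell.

E1 requires Δl = ±1, so l_f ∈ {0, 2}; with 0 ≤ l_f ≤ n_f−1 = 3, the allowed l_f values are {0, 2}.
For l_f = 0: m_f ∈ {m_i−1, m_i, m_i+1} ∩ [−0, 0] = {0} → 1 state.
For l_f = 2: m_f ∈ {m_i−1, m_i, m_i+1} ∩ [−2, 2] = {-1, 0, 1} → 3 states.
Total: 4.

4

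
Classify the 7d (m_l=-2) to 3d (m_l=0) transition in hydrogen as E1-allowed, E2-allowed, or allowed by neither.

Δl = 2 − 2 = +0; l_i + l_f = 4.
Δm_l = +2.
E1 (Δl = ±1, |Δm_l| ≤ 1): not satisfied.
E2 (Δl = 0,±2, l_i+l_f ≥ 2, |Δm_l| ≤ 2): satisfied.

E2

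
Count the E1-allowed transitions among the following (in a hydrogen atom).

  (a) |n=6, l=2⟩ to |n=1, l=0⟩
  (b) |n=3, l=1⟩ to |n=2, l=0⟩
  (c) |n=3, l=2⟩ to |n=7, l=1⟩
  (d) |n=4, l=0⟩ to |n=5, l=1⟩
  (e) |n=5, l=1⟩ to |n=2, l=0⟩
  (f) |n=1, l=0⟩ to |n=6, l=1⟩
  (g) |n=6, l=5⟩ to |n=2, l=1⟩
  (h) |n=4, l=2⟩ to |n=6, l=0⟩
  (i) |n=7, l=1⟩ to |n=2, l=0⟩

6

(a) forbidden — Δl = -2 (E1 requires Δl = ±1)
(b) allowed
(c) allowed
(d) allowed
(e) allowed
(f) allowed
(g) forbidden — Δl = -4 (E1 requires Δl = ±1)
(h) forbidden — Δl = -2 (E1 requires Δl = ±1)
(i) allowed
Total allowed: 6 of 9.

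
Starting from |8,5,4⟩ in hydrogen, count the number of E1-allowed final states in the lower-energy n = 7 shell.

E1 requires Δl = ±1, so l_f ∈ {4, 6}; with 0 ≤ l_f ≤ n_f−1 = 6, the allowed l_f values are {4, 6}.
For l_f = 4: m_f ∈ {m_i−1, m_i, m_i+1} ∩ [−4, 4] = {3, 4} → 2 states.
For l_f = 6: m_f ∈ {m_i−1, m_i, m_i+1} ∩ [−6, 6] = {3, 4, 5} → 3 states.
Total: 5.

5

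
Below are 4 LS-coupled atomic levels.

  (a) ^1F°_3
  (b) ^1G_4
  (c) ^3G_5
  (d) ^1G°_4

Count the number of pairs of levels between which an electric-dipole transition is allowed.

(a)–(b): allowed.
(a)–(c): forbidden (ΔS, ΔJ).
(a)–(d): forbidden (parity).
(b)–(c): forbidden (parity, ΔS).
(b)–(d): allowed.
(c)–(d): forbidden (ΔS).
Allowed pairs: 2 of 6.

2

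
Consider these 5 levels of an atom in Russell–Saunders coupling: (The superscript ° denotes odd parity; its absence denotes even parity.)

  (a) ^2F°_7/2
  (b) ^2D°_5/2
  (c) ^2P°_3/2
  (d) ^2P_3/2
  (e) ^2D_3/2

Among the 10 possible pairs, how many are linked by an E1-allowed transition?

4

(a)–(b): forbidden (parity).
(a)–(c): forbidden (parity, ΔL, ΔJ).
(a)–(d): forbidden (ΔL, ΔJ).
(a)–(e): forbidden (ΔJ).
(b)–(c): forbidden (parity).
(b)–(d): allowed.
(b)–(e): allowed.
(c)–(d): allowed.
(c)–(e): allowed.
(d)–(e): forbidden (parity).
Allowed pairs: 4 of 10.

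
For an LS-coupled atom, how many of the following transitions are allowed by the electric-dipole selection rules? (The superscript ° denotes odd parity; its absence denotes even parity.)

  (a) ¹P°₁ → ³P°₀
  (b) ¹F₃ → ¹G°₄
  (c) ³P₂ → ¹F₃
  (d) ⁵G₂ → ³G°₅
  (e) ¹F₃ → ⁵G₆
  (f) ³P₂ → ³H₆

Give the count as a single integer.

(a) forbidden (parity, ΔS fail)
(b) allowed
(c) forbidden (parity, ΔS, ΔL fail)
(d) forbidden (ΔS, ΔJ fail)
(e) forbidden (parity, ΔS, ΔJ fail)
(f) forbidden (parity, ΔL, ΔJ fail)
Total allowed: 1 of 6.

1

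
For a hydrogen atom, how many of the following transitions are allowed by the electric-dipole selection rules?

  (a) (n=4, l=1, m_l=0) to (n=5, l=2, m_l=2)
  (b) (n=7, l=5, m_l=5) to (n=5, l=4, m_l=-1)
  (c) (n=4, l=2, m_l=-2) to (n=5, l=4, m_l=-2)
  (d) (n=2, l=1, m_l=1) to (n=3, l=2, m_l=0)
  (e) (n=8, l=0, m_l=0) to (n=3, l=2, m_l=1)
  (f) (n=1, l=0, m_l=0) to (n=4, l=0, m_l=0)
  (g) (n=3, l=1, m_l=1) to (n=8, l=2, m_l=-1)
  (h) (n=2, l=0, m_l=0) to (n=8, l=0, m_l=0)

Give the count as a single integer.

1

(a) forbidden — Δm_l = +2 (E1 requires Δm_l = 0, ±1)
(b) forbidden — Δm_l = -6 (E1 requires Δm_l = 0, ±1)
(c) forbidden — Δl = +2 (E1 requires Δl = ±1)
(d) allowed
(e) forbidden — Δl = +2 (E1 requires Δl = ±1)
(f) forbidden — Δl = +0 (E1 requires Δl = ±1)
(g) forbidden — Δm_l = -2 (E1 requires Δm_l = 0, ±1)
(h) forbidden — Δl = +0 (E1 requires Δl = ±1)
Total allowed: 1 of 8.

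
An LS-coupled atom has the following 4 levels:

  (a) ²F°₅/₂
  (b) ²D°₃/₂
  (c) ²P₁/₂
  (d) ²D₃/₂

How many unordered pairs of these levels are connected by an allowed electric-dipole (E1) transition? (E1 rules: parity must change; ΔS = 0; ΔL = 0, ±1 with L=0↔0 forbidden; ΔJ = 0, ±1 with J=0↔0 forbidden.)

3

(a)–(b): forbidden (parity).
(a)–(c): forbidden (ΔL, ΔJ).
(a)–(d): allowed.
(b)–(c): allowed.
(b)–(d): allowed.
(c)–(d): forbidden (parity).
Allowed pairs: 3 of 6.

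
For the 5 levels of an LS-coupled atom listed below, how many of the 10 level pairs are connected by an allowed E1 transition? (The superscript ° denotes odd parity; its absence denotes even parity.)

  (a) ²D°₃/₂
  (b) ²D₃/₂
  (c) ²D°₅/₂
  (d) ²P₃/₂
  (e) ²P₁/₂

5

(a)–(b): allowed.
(a)–(c): forbidden (parity).
(a)–(d): allowed.
(a)–(e): allowed.
(b)–(c): allowed.
(b)–(d): forbidden (parity).
(b)–(e): forbidden (parity).
(c)–(d): allowed.
(c)–(e): forbidden (ΔJ).
(d)–(e): forbidden (parity).
Allowed pairs: 5 of 10.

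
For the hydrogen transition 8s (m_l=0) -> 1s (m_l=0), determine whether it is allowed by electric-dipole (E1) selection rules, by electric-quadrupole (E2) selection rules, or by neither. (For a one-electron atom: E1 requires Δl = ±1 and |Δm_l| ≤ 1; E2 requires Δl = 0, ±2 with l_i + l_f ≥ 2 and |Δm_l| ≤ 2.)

neither

Δl = 0 − 0 = +0; l_i + l_f = 0.
Δm_l = +0.
E1 (Δl = ±1, |Δm_l| ≤ 1): not satisfied.
E2 (Δl = 0,±2, l_i+l_f ≥ 2, |Δm_l| ≤ 2): not satisfied.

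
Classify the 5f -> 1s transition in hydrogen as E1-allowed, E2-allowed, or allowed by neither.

neither

Δl = 0 − 3 = -3; l_i + l_f = 3.
E1 (Δl = ±1): not satisfied.
E2 (Δl = 0,±2, l_i+l_f ≥ 2): not satisfied.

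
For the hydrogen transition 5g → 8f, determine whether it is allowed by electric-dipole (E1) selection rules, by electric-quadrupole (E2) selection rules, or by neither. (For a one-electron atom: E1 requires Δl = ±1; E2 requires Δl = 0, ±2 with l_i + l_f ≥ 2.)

Δl = 3 − 4 = -1; l_i + l_f = 7.
E1 (Δl = ±1): satisfied.
E2 (Δl = 0,±2, l_i+l_f ≥ 2): not satisfied.

E1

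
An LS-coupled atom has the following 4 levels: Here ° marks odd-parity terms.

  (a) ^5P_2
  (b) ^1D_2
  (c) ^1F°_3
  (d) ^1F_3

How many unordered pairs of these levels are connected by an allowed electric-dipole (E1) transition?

(a)–(b): forbidden (parity, ΔS).
(a)–(c): forbidden (ΔS, ΔL).
(a)–(d): forbidden (parity, ΔS, ΔL).
(b)–(c): allowed.
(b)–(d): forbidden (parity).
(c)–(d): allowed.
Allowed pairs: 2 of 6.

2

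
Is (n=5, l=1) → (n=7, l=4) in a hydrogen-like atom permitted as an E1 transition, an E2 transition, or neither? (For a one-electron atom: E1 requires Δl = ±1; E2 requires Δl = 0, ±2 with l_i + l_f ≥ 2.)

Δl = 4 − 1 = +3; l_i + l_f = 5.
E1 (Δl = ±1): not satisfied.
E2 (Δl = 0,±2, l_i+l_f ≥ 2): not satisfied.

neither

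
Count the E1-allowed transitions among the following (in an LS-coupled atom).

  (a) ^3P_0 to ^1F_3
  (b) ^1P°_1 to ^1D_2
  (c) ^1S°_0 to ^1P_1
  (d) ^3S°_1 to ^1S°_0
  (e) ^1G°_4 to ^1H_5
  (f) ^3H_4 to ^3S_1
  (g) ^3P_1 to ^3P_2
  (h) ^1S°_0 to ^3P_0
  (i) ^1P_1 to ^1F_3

(a) forbidden (parity, ΔS, ΔL, ΔJ fail)
(b) allowed
(c) allowed
(d) forbidden (parity, ΔS, ΔL fail)
(e) allowed
(f) forbidden (parity, ΔL, ΔJ fail)
(g) forbidden (parity fails)
(h) forbidden (ΔS, ΔJ fail)
(i) forbidden (parity, ΔL, ΔJ fail)
Total allowed: 3 of 9.

3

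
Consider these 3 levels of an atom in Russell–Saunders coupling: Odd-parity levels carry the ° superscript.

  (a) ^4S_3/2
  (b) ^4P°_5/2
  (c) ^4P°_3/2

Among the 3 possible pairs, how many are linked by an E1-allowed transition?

(a)–(b): allowed.
(a)–(c): allowed.
(b)–(c): forbidden (parity).
Allowed pairs: 2 of 3.

2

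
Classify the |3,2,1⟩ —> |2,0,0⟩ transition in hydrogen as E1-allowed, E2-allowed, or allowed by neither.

E2

Δl = 0 − 2 = -2; l_i + l_f = 2.
Δm_l = -1.
E1 (Δl = ±1, |Δm_l| ≤ 1): not satisfied.
E2 (Δl = 0,±2, l_i+l_f ≥ 2, |Δm_l| ≤ 2): satisfied.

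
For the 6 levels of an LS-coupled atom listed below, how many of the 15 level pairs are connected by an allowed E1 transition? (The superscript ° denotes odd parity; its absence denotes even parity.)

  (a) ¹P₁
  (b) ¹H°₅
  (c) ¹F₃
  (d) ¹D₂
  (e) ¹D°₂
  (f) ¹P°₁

(a)–(b): forbidden (ΔL, ΔJ).
(a)–(c): forbidden (parity, ΔL, ΔJ).
(a)–(d): forbidden (parity).
(a)–(e): allowed.
(a)–(f): allowed.
(b)–(c): forbidden (ΔL, ΔJ).
(b)–(d): forbidden (ΔL, ΔJ).
(b)–(e): forbidden (parity, ΔL, ΔJ).
(b)–(f): forbidden (parity, ΔL, ΔJ).
(c)–(d): forbidden (parity).
(c)–(e): allowed.
(c)–(f): forbidden (ΔL, ΔJ).
(d)–(e): allowed.
(d)–(f): allowed.
(e)–(f): forbidden (parity).
Allowed pairs: 5 of 15.

5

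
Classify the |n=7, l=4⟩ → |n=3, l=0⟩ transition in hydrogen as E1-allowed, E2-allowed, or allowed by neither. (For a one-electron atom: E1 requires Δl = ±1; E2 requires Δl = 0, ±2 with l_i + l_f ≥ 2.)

Δl = 0 − 4 = -4; l_i + l_f = 4.
E1 (Δl = ±1): not satisfied.
E2 (Δl = 0,±2, l_i+l_f ≥ 2): not satisfied.

neither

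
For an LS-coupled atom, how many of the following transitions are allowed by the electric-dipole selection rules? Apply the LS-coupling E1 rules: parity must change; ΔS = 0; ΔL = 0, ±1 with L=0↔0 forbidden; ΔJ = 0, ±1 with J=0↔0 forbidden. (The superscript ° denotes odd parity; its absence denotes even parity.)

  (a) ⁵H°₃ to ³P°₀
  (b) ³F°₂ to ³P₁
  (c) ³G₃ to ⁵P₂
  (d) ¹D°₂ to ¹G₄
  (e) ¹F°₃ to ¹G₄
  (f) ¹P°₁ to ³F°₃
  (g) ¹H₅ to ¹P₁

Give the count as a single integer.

1

(a) forbidden (parity, ΔS, ΔL, ΔJ fail)
(b) forbidden (ΔL fails)
(c) forbidden (parity, ΔS, ΔL fail)
(d) forbidden (ΔL, ΔJ fail)
(e) allowed
(f) forbidden (parity, ΔS, ΔL, ΔJ fail)
(g) forbidden (parity, ΔL, ΔJ fail)
Total allowed: 1 of 7.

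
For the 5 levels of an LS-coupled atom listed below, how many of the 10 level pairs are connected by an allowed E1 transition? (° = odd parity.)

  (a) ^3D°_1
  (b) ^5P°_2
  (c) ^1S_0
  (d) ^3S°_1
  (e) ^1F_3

0

(a)–(b): forbidden (parity, ΔS).
(a)–(c): forbidden (ΔS, ΔL).
(a)–(d): forbidden (parity, ΔL).
(a)–(e): forbidden (ΔS, ΔJ).
(b)–(c): forbidden (ΔS, ΔJ).
(b)–(d): forbidden (parity, ΔS).
(b)–(e): forbidden (ΔS, ΔL).
(c)–(d): forbidden (ΔS, ΔL).
(c)–(e): forbidden (parity, ΔL, ΔJ).
(d)–(e): forbidden (ΔS, ΔL, ΔJ).
Allowed pairs: 0 of 10.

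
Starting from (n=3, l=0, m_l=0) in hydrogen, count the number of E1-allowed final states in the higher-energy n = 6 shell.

3

E1 requires Δl = ±1, so l_f ∈ {-1, 1}; with 0 ≤ l_f ≤ n_f−1 = 5, the allowed l_f values are {1}.
For l_f = 1: m_f ∈ {m_i−1, m_i, m_i+1} ∩ [−1, 1] = {-1, 0, 1} → 3 states.
Total: 3.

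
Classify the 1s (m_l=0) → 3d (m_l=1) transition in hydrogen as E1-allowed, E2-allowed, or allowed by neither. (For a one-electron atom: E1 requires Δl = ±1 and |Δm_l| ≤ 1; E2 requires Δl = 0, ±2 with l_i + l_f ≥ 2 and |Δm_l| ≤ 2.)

E2

Δl = 2 − 0 = +2; l_i + l_f = 2.
Δm_l = +1.
E1 (Δl = ±1, |Δm_l| ≤ 1): not satisfied.
E2 (Δl = 0,±2, l_i+l_f ≥ 2, |Δm_l| ≤ 2): satisfied.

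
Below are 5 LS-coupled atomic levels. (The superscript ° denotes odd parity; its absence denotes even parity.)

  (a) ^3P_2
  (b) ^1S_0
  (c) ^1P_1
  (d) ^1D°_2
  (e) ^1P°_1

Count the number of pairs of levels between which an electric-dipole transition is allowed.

3

(a)–(b): forbidden (parity, ΔS, ΔJ).
(a)–(c): forbidden (parity, ΔS).
(a)–(d): forbidden (ΔS).
(a)–(e): forbidden (ΔS).
(b)–(c): forbidden (parity).
(b)–(d): forbidden (ΔL, ΔJ).
(b)–(e): allowed.
(c)–(d): allowed.
(c)–(e): allowed.
(d)–(e): forbidden (parity).
Allowed pairs: 3 of 10.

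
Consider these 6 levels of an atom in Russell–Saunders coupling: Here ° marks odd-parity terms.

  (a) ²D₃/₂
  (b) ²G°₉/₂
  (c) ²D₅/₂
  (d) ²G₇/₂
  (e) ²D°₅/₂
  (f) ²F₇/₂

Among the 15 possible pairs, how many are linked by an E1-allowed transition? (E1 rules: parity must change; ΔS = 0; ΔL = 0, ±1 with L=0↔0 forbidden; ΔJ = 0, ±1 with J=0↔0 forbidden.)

5

(a)–(b): forbidden (ΔL, ΔJ).
(a)–(c): forbidden (parity).
(a)–(d): forbidden (parity, ΔL, ΔJ).
(a)–(e): allowed.
(a)–(f): forbidden (parity, ΔJ).
(b)–(c): forbidden (ΔL, ΔJ).
(b)–(d): allowed.
(b)–(e): forbidden (parity, ΔL, ΔJ).
(b)–(f): allowed.
(c)–(d): forbidden (parity, ΔL).
(c)–(e): allowed.
(c)–(f): forbidden (parity).
(d)–(e): forbidden (ΔL).
(d)–(f): forbidden (parity).
(e)–(f): allowed.
Allowed pairs: 5 of 15.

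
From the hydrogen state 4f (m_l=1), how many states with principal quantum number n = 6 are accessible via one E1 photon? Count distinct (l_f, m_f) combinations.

E1 requires Δl = ±1, so l_f ∈ {2, 4}; with 0 ≤ l_f ≤ n_f−1 = 5, the allowed l_f values are {2, 4}.
For l_f = 2: m_f ∈ {m_i−1, m_i, m_i+1} ∩ [−2, 2] = {0, 1, 2} → 3 states.
For l_f = 4: m_f ∈ {m_i−1, m_i, m_i+1} ∩ [−4, 4] = {0, 1, 2} → 3 states.
Total: 6.

6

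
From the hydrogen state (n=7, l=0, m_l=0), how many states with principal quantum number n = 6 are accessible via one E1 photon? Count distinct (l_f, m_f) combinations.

E1 requires Δl = ±1, so l_f ∈ {-1, 1}; with 0 ≤ l_f ≤ n_f−1 = 5, the allowed l_f values are {1}.
For l_f = 1: m_f ∈ {m_i−1, m_i, m_i+1} ∩ [−1, 1] = {-1, 0, 1} → 3 states.
Total: 3.

3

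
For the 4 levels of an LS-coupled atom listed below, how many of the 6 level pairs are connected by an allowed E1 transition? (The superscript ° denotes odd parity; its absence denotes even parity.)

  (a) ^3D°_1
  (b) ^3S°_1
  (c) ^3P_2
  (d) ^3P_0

(a)–(b): forbidden (parity, ΔL).
(a)–(c): allowed.
(a)–(d): allowed.
(b)–(c): allowed.
(b)–(d): allowed.
(c)–(d): forbidden (parity, ΔJ).
Allowed pairs: 4 of 6.

4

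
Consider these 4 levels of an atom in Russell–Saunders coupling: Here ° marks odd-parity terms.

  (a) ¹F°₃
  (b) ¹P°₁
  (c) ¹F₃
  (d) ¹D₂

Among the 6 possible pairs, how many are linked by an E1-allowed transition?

3

(a)–(b): forbidden (parity, ΔL, ΔJ).
(a)–(c): allowed.
(a)–(d): allowed.
(b)–(c): forbidden (ΔL, ΔJ).
(b)–(d): allowed.
(c)–(d): forbidden (parity).
Allowed pairs: 3 of 6.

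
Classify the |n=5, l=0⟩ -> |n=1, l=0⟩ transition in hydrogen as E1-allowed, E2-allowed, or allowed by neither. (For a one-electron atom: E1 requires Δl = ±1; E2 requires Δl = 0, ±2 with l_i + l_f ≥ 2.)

Δl = 0 − 0 = +0; l_i + l_f = 0.
E1 (Δl = ±1): not satisfied.
E2 (Δl = 0,±2, l_i+l_f ≥ 2): not satisfied.

neither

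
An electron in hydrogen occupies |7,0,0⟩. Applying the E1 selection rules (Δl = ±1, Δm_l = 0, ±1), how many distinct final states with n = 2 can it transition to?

E1 requires Δl = ±1, so l_f ∈ {-1, 1}; with 0 ≤ l_f ≤ n_f−1 = 1, the allowed l_f values are {1}.
For l_f = 1: m_f ∈ {m_i−1, m_i, m_i+1} ∩ [−1, 1] = {-1, 0, 1} → 3 states.
Total: 3.

3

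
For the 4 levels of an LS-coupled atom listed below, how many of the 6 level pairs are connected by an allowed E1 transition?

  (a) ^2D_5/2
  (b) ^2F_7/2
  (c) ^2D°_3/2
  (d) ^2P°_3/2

2

(a)–(b): forbidden (parity).
(a)–(c): allowed.
(a)–(d): allowed.
(b)–(c): forbidden (ΔJ).
(b)–(d): forbidden (ΔL, ΔJ).
(c)–(d): forbidden (parity).
Allowed pairs: 2 of 6.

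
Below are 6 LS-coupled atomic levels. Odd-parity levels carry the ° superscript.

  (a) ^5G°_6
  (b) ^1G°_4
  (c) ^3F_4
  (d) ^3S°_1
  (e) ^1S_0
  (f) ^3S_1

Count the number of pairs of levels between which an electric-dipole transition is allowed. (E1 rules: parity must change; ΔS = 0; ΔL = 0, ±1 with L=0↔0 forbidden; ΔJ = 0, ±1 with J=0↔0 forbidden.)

0

(a)–(b): forbidden (parity, ΔS, ΔJ).
(a)–(c): forbidden (ΔS, ΔJ).
(a)–(d): forbidden (parity, ΔS, ΔL, ΔJ).
(a)–(e): forbidden (ΔS, ΔL, ΔJ).
(a)–(f): forbidden (ΔS, ΔL, ΔJ).
(b)–(c): forbidden (ΔS).
(b)–(d): forbidden (parity, ΔS, ΔL, ΔJ).
(b)–(e): forbidden (ΔL, ΔJ).
(b)–(f): forbidden (ΔS, ΔL, ΔJ).
(c)–(d): forbidden (ΔL, ΔJ).
(c)–(e): forbidden (parity, ΔS, ΔL, ΔJ).
(c)–(f): forbidden (parity, ΔL, ΔJ).
(d)–(e): forbidden (ΔS, ΔL).
(d)–(f): forbidden (ΔL).
(e)–(f): forbidden (parity, ΔS, ΔL).
Allowed pairs: 0 of 15.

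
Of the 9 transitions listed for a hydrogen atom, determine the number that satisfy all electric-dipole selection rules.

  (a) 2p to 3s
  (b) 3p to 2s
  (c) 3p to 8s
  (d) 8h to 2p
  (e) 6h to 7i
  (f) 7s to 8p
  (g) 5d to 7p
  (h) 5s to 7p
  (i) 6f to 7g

(a) allowed
(b) allowed
(c) allowed
(d) forbidden — Δl = -4 (E1 requires Δl = ±1)
(e) allowed
(f) allowed
(g) allowed
(h) allowed
(i) allowed
Total allowed: 8 of 9.

8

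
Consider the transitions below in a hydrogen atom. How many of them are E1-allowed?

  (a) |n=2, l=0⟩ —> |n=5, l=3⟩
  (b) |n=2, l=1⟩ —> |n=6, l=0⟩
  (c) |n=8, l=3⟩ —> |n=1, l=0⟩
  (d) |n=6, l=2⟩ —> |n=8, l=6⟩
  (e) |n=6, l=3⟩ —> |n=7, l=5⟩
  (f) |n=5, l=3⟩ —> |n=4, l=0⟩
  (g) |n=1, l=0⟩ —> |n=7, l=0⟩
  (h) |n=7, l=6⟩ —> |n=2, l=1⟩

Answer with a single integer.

1

(a) forbidden — Δl = +3 (E1 requires Δl = ±1)
(b) allowed
(c) forbidden — Δl = -3 (E1 requires Δl = ±1)
(d) forbidden — Δl = +4 (E1 requires Δl = ±1)
(e) forbidden — Δl = +2 (E1 requires Δl = ±1)
(f) forbidden — Δl = -3 (E1 requires Δl = ±1)
(g) forbidden — Δl = +0 (E1 requires Δl = ±1)
(h) forbidden — Δl = -5 (E1 requires Δl = ±1)
Total allowed: 1 of 8.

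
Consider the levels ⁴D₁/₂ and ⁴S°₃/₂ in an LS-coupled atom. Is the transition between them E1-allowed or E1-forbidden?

Initial level: S=3/2, L=2, J=1/2, parity even. Final level: S=3/2, L=0, J=3/2, parity odd.
Parity must change: even → odd — ok.
ΔS = 0: S: 3/2 → 3/2 — ok.
ΔL = 0, ±1 (not L=0↔0): L: 2 → 0, ΔL = -2 — fails.
ΔJ = 0, ±1 (not J=0↔0): J: 1/2 → 3/2, ΔJ = +1 — ok.
Rule(s) violated: ΔL.

forbidden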